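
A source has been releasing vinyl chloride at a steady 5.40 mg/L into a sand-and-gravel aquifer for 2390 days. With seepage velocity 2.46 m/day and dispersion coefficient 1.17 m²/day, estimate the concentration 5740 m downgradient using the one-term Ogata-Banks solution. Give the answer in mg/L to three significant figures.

For a continuous step input, C/C₀ ≈ ½·erfc((x−vt)/(2√(Dt))).
vt = 2.46 × 2390 = 5879.4 m and 2√(Dt) = 2√(1.17 × 2390) = 105.8 m.
Argument (x−vt)/(2√(Dt)) = (5740 − 5879.4)/105.8 = -1.318; ½·erfc(-1.318) = 0.9688.
C = 5.40 × 0.9688 = 5.23 mg/L.

5.23 mg/L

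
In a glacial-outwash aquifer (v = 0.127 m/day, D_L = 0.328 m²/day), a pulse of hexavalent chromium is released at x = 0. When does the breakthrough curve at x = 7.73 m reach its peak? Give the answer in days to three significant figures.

For the 1D instantaneous-source solution, setting ∂C/∂t = 0 at fixed x gives v²t² + 2Dt − x² = 0, so t = (√(D² + v²x²) − D)/v².
√(D² + v²x²) = √(0.328² + 0.127² × 7.73²) = 1.035; v² = 0.016129.
t = (1.035 − 0.328)/0.016129 = 43.8 days (vs. the pure-advection estimate x/v = 60.9 d).

43.8 days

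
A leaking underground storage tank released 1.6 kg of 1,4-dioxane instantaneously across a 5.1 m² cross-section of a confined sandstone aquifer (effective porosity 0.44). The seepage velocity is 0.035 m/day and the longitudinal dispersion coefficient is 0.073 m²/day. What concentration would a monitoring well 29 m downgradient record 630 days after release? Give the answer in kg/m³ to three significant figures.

For an instantaneous plane source, C(x,t) = M/(n_e·A·√(4πDt)) · exp(−(x−vt)²/(4Dt)), with n_e·A the pore (flow) area.
Plume center vt = 0.035 × 630 = 22.05 m, so the well at 29 m is 6.95 m downgradient of the peak.
√(4πDt) = 24.04 m, giving peak height M/(n_e·A·√(4πDt)) = 1.6/(0.44 × 5.1 × 24.04) = 0.02966 kg/m³.
(x−vt)²/(4Dt) = (6.95)²/(4 × 0.073 × 630) = 0.2626; exp(−0.2626) = 0.7690.
C = 0.02966 × 0.7690 = 0.0228 kg/m³.

0.0228 kg/m³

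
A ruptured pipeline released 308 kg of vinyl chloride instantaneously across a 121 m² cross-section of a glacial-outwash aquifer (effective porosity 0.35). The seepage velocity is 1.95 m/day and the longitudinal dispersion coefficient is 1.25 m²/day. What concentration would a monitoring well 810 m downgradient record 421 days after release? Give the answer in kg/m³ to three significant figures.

For an instantaneous plane source, C(x,t) = M/(n_e·A·√(4πDt)) · exp(−(x−vt)²/(4Dt)), with n_e·A the pore (flow) area.
Plume center vt = 1.95 × 421 = 820.95 m, so the well at 810 m is 10.95 m upgradient of the peak.
√(4πDt) = 81.32 m, giving peak height M/(n_e·A·√(4πDt)) = 308/(0.35 × 121 × 81.32) = 0.08943 kg/m³.
(x−vt)²/(4Dt) = (-10.95)²/(4 × 1.25 × 421) = 0.05696; exp(−0.05696) = 0.9446.
C = 0.08943 × 0.9446 = 0.0845 kg/m³.

0.0845 kg/m³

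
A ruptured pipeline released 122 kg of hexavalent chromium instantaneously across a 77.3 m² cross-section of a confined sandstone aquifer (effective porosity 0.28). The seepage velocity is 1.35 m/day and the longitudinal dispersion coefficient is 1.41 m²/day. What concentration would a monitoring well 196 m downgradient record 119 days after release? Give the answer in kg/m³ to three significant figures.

0.0191 kg/m³

For an instantaneous plane source, C(x,t) = M/(n_e·A·√(4πDt)) · exp(−(x−vt)²/(4Dt)), with n_e·A the pore (flow) area.
Plume center vt = 1.35 × 119 = 160.65 m, so the well at 196 m is 35.35 m downgradient of the peak.
√(4πDt) = 45.92 m, giving peak height M/(n_e·A·√(4πDt)) = 122/(0.28 × 77.3 × 45.92) = 0.1227 kg/m³.
(x−vt)²/(4Dt) = (35.35)²/(4 × 1.41 × 119) = 1.862; exp(−1.862) = 0.1554.
C = 0.1227 × 0.1554 = 0.0191 kg/m³.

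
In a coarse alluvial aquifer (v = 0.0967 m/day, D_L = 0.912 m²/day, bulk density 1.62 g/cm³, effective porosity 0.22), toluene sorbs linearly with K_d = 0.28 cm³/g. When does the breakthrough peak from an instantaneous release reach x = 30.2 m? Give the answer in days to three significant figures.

Retardation factor R = 1 + ρ_b·K_d/n = 1 + 1.62 × 0.28/0.22 = 3.062.
Sorption retards both mechanisms: v_R = v/R = 0.03158 m/day, D_R = D/R = 0.2978 m²/day.
Peak time from v_R²t² + 2D_R t − x² = 0: t = (√(D_R² + v_R²x²) − D_R)/v_R².
√(D_R² + v_R²x²) = √(0.2978² + 0.03158² × 30.2²) = 0.9991; v_R² = 0.0009973.
t = (0.9991 − 0.2978)/0.0009973 = 703 days.

703 days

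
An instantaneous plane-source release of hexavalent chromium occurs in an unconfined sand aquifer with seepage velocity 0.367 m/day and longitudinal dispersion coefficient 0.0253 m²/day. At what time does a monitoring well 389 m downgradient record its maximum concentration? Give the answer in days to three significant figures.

1060 days

For the 1D instantaneous-source solution, setting ∂C/∂t = 0 at fixed x gives v²t² + 2Dt − x² = 0, so t = (√(D² + v²x²) − D)/v².
√(D² + v²x²) = √(0.0253² + 0.367² × 389²) = 142.8; v² = 0.134689.
t = (142.8 − 0.0253)/0.134689 = 1060 days (vs. the pure-advection estimate x/v = 1060 d).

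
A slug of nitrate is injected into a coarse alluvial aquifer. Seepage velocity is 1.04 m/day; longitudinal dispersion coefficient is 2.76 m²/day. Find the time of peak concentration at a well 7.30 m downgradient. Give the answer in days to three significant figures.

4.92 days

For the 1D instantaneous-source solution, setting ∂C/∂t = 0 at fixed x gives v²t² + 2Dt − x² = 0, so t = (√(D² + v²x²) − D)/v².
√(D² + v²x²) = √(2.76² + 1.04² × 7.30²) = 8.078; v² = 1.0816.
t = (8.078 − 2.76)/1.0816 = 4.92 days (vs. the pure-advection estimate x/v = 7.02 d).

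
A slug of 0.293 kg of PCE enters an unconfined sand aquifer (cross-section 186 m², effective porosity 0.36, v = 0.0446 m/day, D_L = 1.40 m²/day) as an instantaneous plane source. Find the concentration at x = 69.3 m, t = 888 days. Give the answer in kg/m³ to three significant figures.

For an instantaneous plane source, C(x,t) = M/(n_e·A·√(4πDt)) · exp(−(x−vt)²/(4Dt)), with n_e·A the pore (flow) area.
Plume center vt = 0.0446 × 888 = 39.6048 m, so the well at 69.3 m is 29.6952 m downgradient of the peak.
√(4πDt) = 125.0 m, giving peak height M/(n_e·A·√(4πDt)) = 0.293/(0.36 × 186 × 125.0) = 3.501e-05 kg/m³.
(x−vt)²/(4Dt) = (29.6952)²/(4 × 1.40 × 888) = 0.1773; exp(−0.1773) = 0.8375.
C = 3.501e-05 × 0.8375 = 2.93e-05 kg/m³.

2.93e-05 kg/m³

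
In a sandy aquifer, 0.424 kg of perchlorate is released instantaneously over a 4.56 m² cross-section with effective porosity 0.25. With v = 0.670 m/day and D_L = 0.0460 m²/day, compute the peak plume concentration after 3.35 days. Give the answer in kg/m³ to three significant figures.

The peak of an instantaneous 1D plume sits at x = vt; there the Gaussian factor is 1 and C_max = M/(n_e·A·√(4πDt)), where n_e·A is the pore area the mass is dissolved in.
√(4πDt) = √(4π × 0.0460 × 3.35) = 1.392 m, so C_max = 0.424/(0.25 × 4.56 × 1.392) = 0.267 kg/m³.

0.267 kg/m³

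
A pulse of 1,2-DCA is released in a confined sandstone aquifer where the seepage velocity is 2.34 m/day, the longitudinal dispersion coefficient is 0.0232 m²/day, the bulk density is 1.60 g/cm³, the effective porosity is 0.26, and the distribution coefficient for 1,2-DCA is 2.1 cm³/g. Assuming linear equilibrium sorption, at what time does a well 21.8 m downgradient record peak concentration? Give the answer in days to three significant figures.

Retardation factor R = 1 + ρ_b·K_d/n = 1 + 1.60 × 2.1/0.26 = 13.92.
Sorption retards both mechanisms: v_R = v/R = 0.1681 m/day, D_R = D/R = 0.001667 m²/day.
Peak time from v_R²t² + 2D_R t − x² = 0: t = (√(D_R² + v_R²x²) − D_R)/v_R².
√(D_R² + v_R²x²) = √(0.001667² + 0.1681² × 21.8²) = 3.665; v_R² = 0.02826.
t = (3.665 − 0.001667)/0.02826 = 130 days.

130 days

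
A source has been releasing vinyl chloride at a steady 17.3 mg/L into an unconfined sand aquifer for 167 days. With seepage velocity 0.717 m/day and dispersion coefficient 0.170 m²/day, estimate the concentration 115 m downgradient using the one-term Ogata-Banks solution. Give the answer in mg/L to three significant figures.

For a continuous step input, C/C₀ ≈ ½·erfc((x−vt)/(2√(Dt))).
vt = 0.717 × 167 = 119.739 m and 2√(Dt) = 2√(0.170 × 167) = 10.66 m.
Argument (x−vt)/(2√(Dt)) = (115 − 119.739)/10.66 = -0.4446; ½·erfc(-0.4446) = 0.7352.
C = 17.3 × 0.7352 = 12.7 mg/L.

12.7 mg/L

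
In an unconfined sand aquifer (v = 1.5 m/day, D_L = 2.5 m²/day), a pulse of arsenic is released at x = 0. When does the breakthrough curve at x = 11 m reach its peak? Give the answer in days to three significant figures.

For the 1D instantaneous-source solution, setting ∂C/∂t = 0 at fixed x gives v²t² + 2Dt − x² = 0, so t = (√(D² + v²x²) − D)/v².
√(D² + v²x²) = √(2.5² + 1.5² × 11²) = 16.69; v² = 2.25.
t = (16.69 − 2.5)/2.25 = 6.31 days (vs. the pure-advection estimate x/v = 7.33 d).

6.31 days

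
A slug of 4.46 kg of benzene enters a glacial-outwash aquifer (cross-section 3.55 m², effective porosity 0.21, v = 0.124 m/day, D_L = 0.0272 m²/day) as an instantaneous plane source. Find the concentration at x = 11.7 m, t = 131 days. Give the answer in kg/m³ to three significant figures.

For an instantaneous plane source, C(x,t) = M/(n_e·A·√(4πDt)) · exp(−(x−vt)²/(4Dt)), with n_e·A the pore (flow) area.
Plume center vt = 0.124 × 131 = 16.244 m, so the well at 11.7 m is 4.544 m upgradient of the peak.
√(4πDt) = 6.692 m, giving peak height M/(n_e·A·√(4πDt)) = 4.46/(0.21 × 3.55 × 6.692) = 0.8940 kg/m³.
(x−vt)²/(4Dt) = (-4.544)²/(4 × 0.0272 × 131) = 1.449; exp(−1.449) = 0.2348.
C = 0.8940 × 0.2348 = 0.210 kg/m³.

0.210 kg/m³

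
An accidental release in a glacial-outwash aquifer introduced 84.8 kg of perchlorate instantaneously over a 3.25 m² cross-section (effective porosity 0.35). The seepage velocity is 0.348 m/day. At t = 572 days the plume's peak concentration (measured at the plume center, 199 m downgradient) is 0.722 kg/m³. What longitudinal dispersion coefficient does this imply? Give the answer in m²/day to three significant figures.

1.48 m²/day

At the plume center C_max = M/(n_e·A·√(4πDt)), so D = M²/(4πt·(n_e·A·C_max)²).
n_e·A·C_max = 0.35 × 3.25 × 0.722 = 0.8213 kg/m.
D = 84.8²/(4π × 572 × 0.8213²) = 1.48 m²/day.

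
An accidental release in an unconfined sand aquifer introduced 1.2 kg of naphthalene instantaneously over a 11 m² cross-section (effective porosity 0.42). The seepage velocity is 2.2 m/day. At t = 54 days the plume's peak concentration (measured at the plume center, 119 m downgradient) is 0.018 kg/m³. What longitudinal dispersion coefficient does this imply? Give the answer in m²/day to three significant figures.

At the plume center C_max = M/(n_e·A·√(4πDt)), so D = M²/(4πt·(n_e·A·C_max)²).
n_e·A·C_max = 0.42 × 11 × 0.018 = 0.08316 kg/m.
D = 1.2²/(4π × 54 × 0.08316²) = 0.307 m²/day.

0.307 m²/day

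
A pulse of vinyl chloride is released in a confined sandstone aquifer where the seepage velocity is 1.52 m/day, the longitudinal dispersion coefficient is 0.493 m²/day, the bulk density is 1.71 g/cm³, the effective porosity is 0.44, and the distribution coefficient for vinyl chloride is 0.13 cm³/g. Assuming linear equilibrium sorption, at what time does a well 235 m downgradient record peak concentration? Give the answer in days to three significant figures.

Retardation factor R = 1 + ρ_b·K_d/n = 1 + 1.71 × 0.13/0.44 = 1.505.
Sorption retards both mechanisms: v_R = v/R = 1.010 m/day, D_R = D/R = 0.3276 m²/day.
Peak time from v_R²t² + 2D_R t − x² = 0: t = (√(D_R² + v_R²x²) − D_R)/v_R².
√(D_R² + v_R²x²) = √(0.3276² + 1.010² × 235²) = 237.4; v_R² = 1.020.
t = (237.4 − 0.3276)/1.020 = 232 days.

232 days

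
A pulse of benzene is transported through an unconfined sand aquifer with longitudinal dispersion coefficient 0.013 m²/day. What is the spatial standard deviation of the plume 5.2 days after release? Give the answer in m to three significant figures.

Dispersive spreading gives a Gaussian with σ² = 2Dt; advection only shifts the center.
σ = √(2 × 0.013 × 5.2) = 0.368 m.

0.368 m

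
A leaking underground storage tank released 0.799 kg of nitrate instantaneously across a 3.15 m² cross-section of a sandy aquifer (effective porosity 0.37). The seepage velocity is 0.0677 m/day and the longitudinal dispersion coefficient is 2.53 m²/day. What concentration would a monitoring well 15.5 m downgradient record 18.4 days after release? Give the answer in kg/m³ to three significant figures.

For an instantaneous plane source, C(x,t) = M/(n_e·A·√(4πDt)) · exp(−(x−vt)²/(4Dt)), with n_e·A the pore (flow) area.
Plume center vt = 0.0677 × 18.4 = 1.24568 m, so the well at 15.5 m is 14.25432 m downgradient of the peak.
√(4πDt) = 24.19 m, giving peak height M/(n_e·A·√(4πDt)) = 0.799/(0.37 × 3.15 × 24.19) = 0.02834 kg/m³.
(x−vt)²/(4Dt) = (14.25432)²/(4 × 2.53 × 18.4) = 1.091; exp(−1.091) = 0.3359.
C = 0.02834 × 0.3359 = 0.00952 kg/m³.

0.00952 kg/m³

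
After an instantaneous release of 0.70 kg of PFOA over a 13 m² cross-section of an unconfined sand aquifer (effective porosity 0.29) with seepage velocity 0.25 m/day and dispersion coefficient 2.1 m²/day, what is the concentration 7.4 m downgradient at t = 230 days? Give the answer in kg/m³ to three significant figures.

0.000650 kg/m³

For an instantaneous plane source, C(x,t) = M/(n_e·A·√(4πDt)) · exp(−(x−vt)²/(4Dt)), with n_e·A the pore (flow) area.
Plume center vt = 0.25 × 230 = 57.5 m, so the well at 7.4 m is 50.1 m upgradient of the peak.
√(4πDt) = 77.91 m, giving peak height M/(n_e·A·√(4πDt)) = 0.70/(0.29 × 13 × 77.91) = 0.002383 kg/m³.
(x−vt)²/(4Dt) = (-50.1)²/(4 × 2.1 × 230) = 1.299; exp(−1.299) = 0.2728.
C = 0.002383 × 0.2728 = 0.000650 kg/m³.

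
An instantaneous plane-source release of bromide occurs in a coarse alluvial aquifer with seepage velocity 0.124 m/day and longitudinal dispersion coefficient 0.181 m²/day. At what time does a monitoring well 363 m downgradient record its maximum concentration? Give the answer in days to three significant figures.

2920 days

For the 1D instantaneous-source solution, setting ∂C/∂t = 0 at fixed x gives v²t² + 2Dt − x² = 0, so t = (√(D² + v²x²) − D)/v².
√(D² + v²x²) = √(0.181² + 0.124² × 363²) = 45.01; v² = 0.015376.
t = (45.01 − 0.181)/0.015376 = 2920 days (vs. the pure-advection estimate x/v = 2930 d).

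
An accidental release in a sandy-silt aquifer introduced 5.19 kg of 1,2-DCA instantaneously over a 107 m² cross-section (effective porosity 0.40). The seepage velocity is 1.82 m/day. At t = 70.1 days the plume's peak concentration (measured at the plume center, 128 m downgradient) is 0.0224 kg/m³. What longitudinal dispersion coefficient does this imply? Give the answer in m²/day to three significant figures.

At the plume center C_max = M/(n_e·A·√(4πDt)), so D = M²/(4πt·(n_e·A·C_max)²).
n_e·A·C_max = 0.40 × 107 × 0.0224 = 0.9587 kg/m.
D = 5.19²/(4π × 70.1 × 0.9587²) = 0.0333 m²/day.

0.0333 m²/day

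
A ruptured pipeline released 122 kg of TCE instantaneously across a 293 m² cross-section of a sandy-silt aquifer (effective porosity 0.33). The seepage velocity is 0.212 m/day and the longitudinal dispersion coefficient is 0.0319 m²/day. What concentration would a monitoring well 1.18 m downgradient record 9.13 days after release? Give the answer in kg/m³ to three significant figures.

0.404 kg/m³

For an instantaneous plane source, C(x,t) = M/(n_e·A·√(4πDt)) · exp(−(x−vt)²/(4Dt)), with n_e·A the pore (flow) area.
Plume center vt = 0.212 × 9.13 = 1.93556 m, so the well at 1.18 m is 0.75556 m upgradient of the peak.
√(4πDt) = 1.913 m, giving peak height M/(n_e·A·√(4πDt)) = 122/(0.33 × 293 × 1.913) = 0.6596 kg/m³.
(x−vt)²/(4Dt) = (-0.75556)²/(4 × 0.0319 × 9.13) = 0.4900; exp(−0.4900) = 0.6126.
C = 0.6596 × 0.6126 = 0.404 kg/m³.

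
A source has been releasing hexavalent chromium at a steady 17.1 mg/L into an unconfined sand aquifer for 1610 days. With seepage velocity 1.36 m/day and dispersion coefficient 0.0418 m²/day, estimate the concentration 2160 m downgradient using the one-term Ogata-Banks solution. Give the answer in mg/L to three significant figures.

17.0 mg/L

For a continuous step input, C/C₀ ≈ ½·erfc((x−vt)/(2√(Dt))).
vt = 1.36 × 1610 = 2189.6 m and 2√(Dt) = 2√(0.0418 × 1610) = 16.41 m.
Argument (x−vt)/(2√(Dt)) = (2160 − 2189.6)/16.41 = -1.804; ½·erfc(-1.804) = 0.9946.
C = 17.1 × 0.9946 = 17.0 mg/L.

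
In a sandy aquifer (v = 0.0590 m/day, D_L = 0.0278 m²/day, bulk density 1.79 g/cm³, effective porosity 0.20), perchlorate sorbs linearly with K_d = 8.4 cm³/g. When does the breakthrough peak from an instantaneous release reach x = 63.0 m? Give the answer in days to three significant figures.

80700 days

Retardation factor R = 1 + ρ_b·K_d/n = 1 + 1.79 × 8.4/0.20 = 76.18.
Sorption retards both mechanisms: v_R = v/R = 0.0007745 m/day, D_R = D/R = 0.0003649 m²/day.
Peak time from v_R²t² + 2D_R t − x² = 0: t = (√(D_R² + v_R²x²) − D_R)/v_R².
√(D_R² + v_R²x²) = √(0.0003649² + 0.0007745² × 63.0²) = 0.04879; v_R² = 5.999e-07.
t = (0.04879 − 0.0003649)/5.999e-07 = 80700 days.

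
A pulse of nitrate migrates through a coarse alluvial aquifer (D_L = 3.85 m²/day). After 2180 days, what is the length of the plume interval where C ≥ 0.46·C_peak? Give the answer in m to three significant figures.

The plume is Gaussian with σ = √(2Dt) = √(2 × 3.85 × 2180) = 129.6 m.
C/C_peak = exp(−Δx²/(2σ²)) = 0.46 ⇒ Δx = σ·√(−2 ln 0.46) = 129.6 × 1.246 = 161.5 m.
Width = 2Δx = 323 m.

323 m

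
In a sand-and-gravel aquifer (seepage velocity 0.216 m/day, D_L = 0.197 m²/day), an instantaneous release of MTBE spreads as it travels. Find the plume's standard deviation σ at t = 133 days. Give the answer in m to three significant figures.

Dispersive spreading gives a Gaussian with σ² = 2Dt; advection only shifts the center.
σ = √(2 × 0.197 × 133) = 7.24 m.

7.24 m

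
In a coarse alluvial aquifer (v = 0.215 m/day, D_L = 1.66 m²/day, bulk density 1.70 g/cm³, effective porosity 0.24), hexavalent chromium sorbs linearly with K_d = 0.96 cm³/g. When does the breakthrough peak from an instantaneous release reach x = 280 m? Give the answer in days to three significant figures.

9880 days

Retardation factor R = 1 + ρ_b·K_d/n = 1 + 1.70 × 0.96/0.24 = 7.800.
Sorption retards both mechanisms: v_R = v/R = 0.02756 m/day, D_R = D/R = 0.2128 m²/day.
Peak time from v_R²t² + 2D_R t − x² = 0: t = (√(D_R² + v_R²x²) − D_R)/v_R².
√(D_R² + v_R²x²) = √(0.2128² + 0.02756² × 280²) = 7.720; v_R² = 0.0007596.
t = (7.720 − 0.2128)/0.0007596 = 9880 days.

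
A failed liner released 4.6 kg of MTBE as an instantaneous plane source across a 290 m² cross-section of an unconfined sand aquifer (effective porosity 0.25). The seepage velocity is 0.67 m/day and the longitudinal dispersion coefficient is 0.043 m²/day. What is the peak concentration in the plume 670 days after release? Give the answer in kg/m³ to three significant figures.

The peak of an instantaneous 1D plume sits at x = vt; there the Gaussian factor is 1 and C_max = M/(n_e·A·√(4πDt)), where n_e·A is the pore area the mass is dissolved in.
√(4πDt) = √(4π × 0.043 × 670) = 19.03 m, so C_max = 4.6/(0.25 × 290 × 19.03) = 0.00333 kg/m³.

0.00333 kg/m³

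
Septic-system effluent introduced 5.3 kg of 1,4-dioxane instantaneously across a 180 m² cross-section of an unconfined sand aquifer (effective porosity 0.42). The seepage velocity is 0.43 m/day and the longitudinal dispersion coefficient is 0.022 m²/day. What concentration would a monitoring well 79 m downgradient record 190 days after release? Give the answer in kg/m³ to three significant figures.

For an instantaneous plane source, C(x,t) = M/(n_e·A·√(4πDt)) · exp(−(x−vt)²/(4Dt)), with n_e·A the pore (flow) area.
Plume center vt = 0.43 × 190 = 81.7 m, so the well at 79 m is 2.7 m upgradient of the peak.
√(4πDt) = 7.248 m, giving peak height M/(n_e·A·√(4πDt)) = 5.3/(0.42 × 180 × 7.248) = 0.009672 kg/m³.
(x−vt)²/(4Dt) = (-2.7)²/(4 × 0.022 × 190) = 0.4360; exp(−0.4360) = 0.6466.
C = 0.009672 × 0.6466 = 0.00625 kg/m³.

0.00625 kg/m³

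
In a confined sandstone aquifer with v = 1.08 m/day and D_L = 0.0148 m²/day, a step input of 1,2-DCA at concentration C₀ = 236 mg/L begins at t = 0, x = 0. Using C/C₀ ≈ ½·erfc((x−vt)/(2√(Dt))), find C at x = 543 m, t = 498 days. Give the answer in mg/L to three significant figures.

For a continuous step input, C/C₀ ≈ ½·erfc((x−vt)/(2√(Dt))).
vt = 1.08 × 498 = 537.84 m and 2√(Dt) = 2√(0.0148 × 498) = 5.430 m.
Argument (x−vt)/(2√(Dt)) = (543 − 537.84)/5.430 = 0.9503; ½·erfc(0.9503) = 0.08949.
C = 236 × 0.08949 = 21.1 mg/L.

21.1 mg/L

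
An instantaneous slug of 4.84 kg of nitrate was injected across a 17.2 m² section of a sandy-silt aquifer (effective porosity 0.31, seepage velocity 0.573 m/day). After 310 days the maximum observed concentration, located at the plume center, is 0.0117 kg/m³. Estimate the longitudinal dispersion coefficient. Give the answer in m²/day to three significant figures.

1.55 m²/day

At the plume center C_max = M/(n_e·A·√(4πDt)), so D = M²/(4πt·(n_e·A·C_max)²).
n_e·A·C_max = 0.31 × 17.2 × 0.0117 = 0.06238 kg/m.
D = 4.84²/(4π × 310 × 0.06238²) = 1.55 m²/day.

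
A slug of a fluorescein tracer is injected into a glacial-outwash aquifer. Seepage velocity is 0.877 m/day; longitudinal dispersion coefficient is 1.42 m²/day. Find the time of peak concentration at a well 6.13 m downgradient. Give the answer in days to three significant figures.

5.38 days

For the 1D instantaneous-source solution, setting ∂C/∂t = 0 at fixed x gives v²t² + 2Dt − x² = 0, so t = (√(D² + v²x²) − D)/v².
√(D² + v²x²) = √(1.42² + 0.877² × 6.13²) = 5.560; v² = 0.769129.
t = (5.560 − 1.42)/0.769129 = 5.38 days (vs. the pure-advection estimate x/v = 6.99 d).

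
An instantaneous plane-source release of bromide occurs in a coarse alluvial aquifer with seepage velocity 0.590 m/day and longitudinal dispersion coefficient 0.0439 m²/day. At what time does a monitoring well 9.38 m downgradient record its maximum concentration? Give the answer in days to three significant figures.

For the 1D instantaneous-source solution, setting ∂C/∂t = 0 at fixed x gives v²t² + 2Dt − x² = 0, so t = (√(D² + v²x²) − D)/v².
√(D² + v²x²) = √(0.0439² + 0.590² × 9.38²) = 5.534; v² = 0.3481.
t = (5.534 − 0.0439)/0.3481 = 15.8 days (vs. the pure-advection estimate x/v = 15.9 d).

15.8 days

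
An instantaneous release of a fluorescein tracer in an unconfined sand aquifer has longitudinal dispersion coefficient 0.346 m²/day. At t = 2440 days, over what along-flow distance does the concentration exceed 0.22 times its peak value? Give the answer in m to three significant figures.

143 m

The plume is Gaussian with σ = √(2Dt) = √(2 × 0.346 × 2440) = 41.09 m.
C/C_peak = exp(−Δx²/(2σ²)) = 0.22 ⇒ Δx = σ·√(−2 ln 0.22) = 41.09 × 1.740 = 71.50 m.
Width = 2Δx = 143 m.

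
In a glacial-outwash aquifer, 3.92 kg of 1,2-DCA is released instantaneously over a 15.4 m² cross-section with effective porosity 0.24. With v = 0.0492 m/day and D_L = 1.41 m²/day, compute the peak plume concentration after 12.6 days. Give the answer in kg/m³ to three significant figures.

The peak of an instantaneous 1D plume sits at x = vt; there the Gaussian factor is 1 and C_max = M/(n_e·A·√(4πDt)), where n_e·A is the pore area the mass is dissolved in.
√(4πDt) = √(4π × 1.41 × 12.6) = 14.94 m, so C_max = 3.92/(0.24 × 15.4 × 14.94) = 0.0710 kg/m³.

0.0710 kg/m³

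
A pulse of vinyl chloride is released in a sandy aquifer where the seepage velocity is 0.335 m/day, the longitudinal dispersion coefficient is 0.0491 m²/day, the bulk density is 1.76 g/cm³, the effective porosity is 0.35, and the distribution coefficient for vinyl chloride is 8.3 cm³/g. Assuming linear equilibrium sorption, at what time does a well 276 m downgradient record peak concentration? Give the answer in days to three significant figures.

35200 days

Retardation factor R = 1 + ρ_b·K_d/n = 1 + 1.76 × 8.3/0.35 = 42.74.
Sorption retards both mechanisms: v_R = v/R = 0.007838 m/day, D_R = D/R = 0.001149 m²/day.
Peak time from v_R²t² + 2D_R t − x² = 0: t = (√(D_R² + v_R²x²) − D_R)/v_R².
√(D_R² + v_R²x²) = √(0.001149² + 0.007838² × 276²) = 2.163; v_R² = 6.143e-05.
t = (2.163 − 0.001149)/6.143e-05 = 35200 days.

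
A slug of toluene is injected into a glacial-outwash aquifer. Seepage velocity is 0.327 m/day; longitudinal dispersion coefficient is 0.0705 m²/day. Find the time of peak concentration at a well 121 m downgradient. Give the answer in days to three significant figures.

For the 1D instantaneous-source solution, setting ∂C/∂t = 0 at fixed x gives v²t² + 2Dt − x² = 0, so t = (√(D² + v²x²) − D)/v².
√(D² + v²x²) = √(0.0705² + 0.327² × 121²) = 39.57; v² = 0.106929.
t = (39.57 − 0.0705)/0.106929 = 369 days (vs. the pure-advection estimate x/v = 370 d).

369 days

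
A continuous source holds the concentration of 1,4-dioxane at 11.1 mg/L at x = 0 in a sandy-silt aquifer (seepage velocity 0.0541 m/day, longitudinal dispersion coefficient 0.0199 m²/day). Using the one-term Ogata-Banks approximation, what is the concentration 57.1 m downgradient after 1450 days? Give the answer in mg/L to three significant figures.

11.1 mg/L

For a continuous step input, C/C₀ ≈ ½·erfc((x−vt)/(2√(Dt))).
vt = 0.0541 × 1450 = 78.445 m and 2√(Dt) = 2√(0.0199 × 1450) = 10.74 m.
Argument (x−vt)/(2√(Dt)) = (57.1 − 78.445)/10.74 = -1.987; ½·erfc(-1.987) = 0.9975.
C = 11.1 × 0.9975 = 11.1 mg/L.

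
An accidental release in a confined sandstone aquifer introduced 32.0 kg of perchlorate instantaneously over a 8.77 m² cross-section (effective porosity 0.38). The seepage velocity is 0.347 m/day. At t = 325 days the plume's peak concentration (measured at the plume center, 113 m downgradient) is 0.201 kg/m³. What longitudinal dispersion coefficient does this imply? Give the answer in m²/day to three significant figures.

At the plume center C_max = M/(n_e·A·√(4πDt)), so D = M²/(4πt·(n_e·A·C_max)²).
n_e·A·C_max = 0.38 × 8.77 × 0.201 = 0.6699 kg/m.
D = 32.0²/(4π × 325 × 0.6699²) = 0.559 m²/day.

0.559 m²/day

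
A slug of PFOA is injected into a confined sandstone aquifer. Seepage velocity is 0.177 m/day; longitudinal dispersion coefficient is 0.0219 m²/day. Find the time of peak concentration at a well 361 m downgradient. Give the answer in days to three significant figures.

2040 days

For the 1D instantaneous-source solution, setting ∂C/∂t = 0 at fixed x gives v²t² + 2Dt − x² = 0, so t = (√(D² + v²x²) − D)/v².
√(D² + v²x²) = √(0.0219² + 0.177² × 361²) = 63.90; v² = 0.031329.
t = (63.90 − 0.0219)/0.031329 = 2040 days (vs. the pure-advection estimate x/v = 2040 d).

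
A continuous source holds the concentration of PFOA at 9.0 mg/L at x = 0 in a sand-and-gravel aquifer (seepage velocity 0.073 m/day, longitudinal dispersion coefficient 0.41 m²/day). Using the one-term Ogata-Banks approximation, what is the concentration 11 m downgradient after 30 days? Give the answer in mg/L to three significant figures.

0.341 mg/L

For a continuous step input, C/C₀ ≈ ½·erfc((x−vt)/(2√(Dt))).
vt = 0.073 × 30 = 2.19 m and 2√(Dt) = 2√(0.41 × 30) = 7.014 m.
Argument (x−vt)/(2√(Dt)) = (11 − 2.19)/7.014 = 1.256; ½·erfc(1.256) = 0.03785.
C = 9.0 × 0.03785 = 0.341 mg/L.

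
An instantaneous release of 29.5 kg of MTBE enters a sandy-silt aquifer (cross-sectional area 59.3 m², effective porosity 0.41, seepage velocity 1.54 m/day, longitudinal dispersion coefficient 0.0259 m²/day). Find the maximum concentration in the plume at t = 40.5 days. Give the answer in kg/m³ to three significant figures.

The peak of an instantaneous 1D plume sits at x = vt; there the Gaussian factor is 1 and C_max = M/(n_e·A·√(4πDt)), where n_e·A is the pore area the mass is dissolved in.
√(4πDt) = √(4π × 0.0259 × 40.5) = 3.631 m, so C_max = 29.5/(0.41 × 59.3 × 3.631) = 0.334 kg/m³.

0.334 kg/m³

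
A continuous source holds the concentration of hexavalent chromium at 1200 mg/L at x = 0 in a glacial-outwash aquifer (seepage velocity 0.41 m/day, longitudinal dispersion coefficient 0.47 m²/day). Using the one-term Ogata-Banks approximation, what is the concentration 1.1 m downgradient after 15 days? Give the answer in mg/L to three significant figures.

For a continuous step input, C/C₀ ≈ ½·erfc((x−vt)/(2√(Dt))).
vt = 0.41 × 15 = 6.15 m and 2√(Dt) = 2√(0.47 × 15) = 5.310 m.
Argument (x−vt)/(2√(Dt)) = (1.1 − 6.15)/5.310 = -0.9510; ½·erfc(-0.9510) = 0.9107.
C = 1200 × 0.9107 = 1090 mg/L.

1090 mg/L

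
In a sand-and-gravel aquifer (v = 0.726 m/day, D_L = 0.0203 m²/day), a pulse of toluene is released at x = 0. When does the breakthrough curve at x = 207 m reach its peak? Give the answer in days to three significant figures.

For the 1D instantaneous-source solution, setting ∂C/∂t = 0 at fixed x gives v²t² + 2Dt − x² = 0, so t = (√(D² + v²x²) − D)/v².
√(D² + v²x²) = √(0.0203² + 0.726² × 207²) = 150.3; v² = 0.527076.
t = (150.3 − 0.0203)/0.527076 = 285 days (vs. the pure-advection estimate x/v = 285 d).

285 days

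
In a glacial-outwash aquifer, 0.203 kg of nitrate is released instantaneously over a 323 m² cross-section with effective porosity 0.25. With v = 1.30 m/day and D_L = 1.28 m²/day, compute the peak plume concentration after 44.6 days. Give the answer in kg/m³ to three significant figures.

The peak of an instantaneous 1D plume sits at x = vt; there the Gaussian factor is 1 and C_max = M/(n_e·A·√(4πDt)), where n_e·A is the pore area the mass is dissolved in.
√(4πDt) = √(4π × 1.28 × 44.6) = 26.78 m, so C_max = 0.203/(0.25 × 323 × 26.78) = 9.39e-05 kg/m³.

9.39e-05 kg/m³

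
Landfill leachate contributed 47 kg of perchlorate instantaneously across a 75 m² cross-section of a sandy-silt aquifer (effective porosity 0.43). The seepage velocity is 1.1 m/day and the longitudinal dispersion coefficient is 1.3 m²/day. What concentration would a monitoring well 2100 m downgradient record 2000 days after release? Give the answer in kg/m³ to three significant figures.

0.00308 kg/m³

For an instantaneous plane source, C(x,t) = M/(n_e·A·√(4πDt)) · exp(−(x−vt)²/(4Dt)), with n_e·A the pore (flow) area.
Plume center vt = 1.1 × 2000 = 2200 m, so the well at 2100 m is 100 m upgradient of the peak.
√(4πDt) = 180.8 m, giving peak height M/(n_e·A·√(4πDt)) = 47/(0.43 × 75 × 180.8) = 0.008061 kg/m³.
(x−vt)²/(4Dt) = (-100)²/(4 × 1.3 × 2000) = 0.9615; exp(−0.9615) = 0.3823.
C = 0.008061 × 0.3823 = 0.00308 kg/m³.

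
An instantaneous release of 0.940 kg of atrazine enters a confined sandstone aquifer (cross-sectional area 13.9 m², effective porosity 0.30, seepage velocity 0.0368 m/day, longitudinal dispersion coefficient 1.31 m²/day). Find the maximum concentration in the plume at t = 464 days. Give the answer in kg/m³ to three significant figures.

0.00258 kg/m³

The peak of an instantaneous 1D plume sits at x = vt; there the Gaussian factor is 1 and C_max = M/(n_e·A·√(4πDt)), where n_e·A is the pore area the mass is dissolved in.
√(4πDt) = √(4π × 1.31 × 464) = 87.40 m, so C_max = 0.940/(0.30 × 13.9 × 87.40) = 0.00258 kg/m³.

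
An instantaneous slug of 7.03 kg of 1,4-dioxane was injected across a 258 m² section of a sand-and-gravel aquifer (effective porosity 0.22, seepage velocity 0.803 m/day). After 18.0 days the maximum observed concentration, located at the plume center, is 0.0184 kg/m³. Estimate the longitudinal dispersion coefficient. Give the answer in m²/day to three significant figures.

0.200 m²/day

At the plume center C_max = M/(n_e·A·√(4πDt)), so D = M²/(4πt·(n_e·A·C_max)²).
n_e·A·C_max = 0.22 × 258 × 0.0184 = 1.044 kg/m.
D = 7.03²/(4π × 18.0 × 1.044²) = 0.200 m²/day.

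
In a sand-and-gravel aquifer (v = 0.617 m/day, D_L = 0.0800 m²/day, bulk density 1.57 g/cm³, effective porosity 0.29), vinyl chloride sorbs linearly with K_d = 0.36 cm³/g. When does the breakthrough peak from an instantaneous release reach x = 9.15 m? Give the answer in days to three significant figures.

Retardation factor R = 1 + ρ_b·K_d/n = 1 + 1.57 × 0.36/0.29 = 2.949.
Sorption retards both mechanisms: v_R = v/R = 0.2092 m/day, D_R = D/R = 0.02713 m²/day.
Peak time from v_R²t² + 2D_R t − x² = 0: t = (√(D_R² + v_R²x²) − D_R)/v_R².
√(D_R² + v_R²x²) = √(0.02713² + 0.2092² × 9.15²) = 1.914; v_R² = 0.04376.
t = (1.914 − 0.02713)/0.04376 = 43.1 days.

43.1 days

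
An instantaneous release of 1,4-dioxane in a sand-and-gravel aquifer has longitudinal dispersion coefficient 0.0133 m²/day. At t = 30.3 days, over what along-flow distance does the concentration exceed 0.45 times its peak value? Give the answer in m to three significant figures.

The plume is Gaussian with σ = √(2Dt) = √(2 × 0.0133 × 30.3) = 0.8978 m.
C/C_peak = exp(−Δx²/(2σ²)) = 0.45 ⇒ Δx = σ·√(−2 ln 0.45) = 0.8978 × 1.264 = 1.135 m.
Width = 2Δx = 2.27 m.

2.27 m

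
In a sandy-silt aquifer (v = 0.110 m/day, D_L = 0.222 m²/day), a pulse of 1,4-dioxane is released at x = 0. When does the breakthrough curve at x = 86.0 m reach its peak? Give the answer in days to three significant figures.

For the 1D instantaneous-source solution, setting ∂C/∂t = 0 at fixed x gives v²t² + 2Dt − x² = 0, so t = (√(D² + v²x²) − D)/v².
√(D² + v²x²) = √(0.222² + 0.110² × 86.0²) = 9.463; v² = 0.0121.
t = (9.463 − 0.222)/0.0121 = 764 days (vs. the pure-advection estimate x/v = 782 d).

764 days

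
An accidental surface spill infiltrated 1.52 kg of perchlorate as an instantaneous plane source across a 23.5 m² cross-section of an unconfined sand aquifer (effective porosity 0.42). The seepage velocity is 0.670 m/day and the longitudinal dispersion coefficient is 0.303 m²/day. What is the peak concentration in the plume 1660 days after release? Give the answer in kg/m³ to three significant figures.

0.00194 kg/m³

The peak of an instantaneous 1D plume sits at x = vt; there the Gaussian factor is 1 and C_max = M/(n_e·A·√(4πDt)), where n_e·A is the pore area the mass is dissolved in.
√(4πDt) = √(4π × 0.303 × 1660) = 79.50 m, so C_max = 1.52/(0.42 × 23.5 × 79.50) = 0.00194 kg/m³.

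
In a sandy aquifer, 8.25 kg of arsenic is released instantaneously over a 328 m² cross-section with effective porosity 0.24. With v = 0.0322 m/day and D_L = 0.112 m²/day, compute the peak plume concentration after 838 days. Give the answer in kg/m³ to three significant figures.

The peak of an instantaneous 1D plume sits at x = vt; there the Gaussian factor is 1 and C_max = M/(n_e·A·√(4πDt)), where n_e·A is the pore area the mass is dissolved in.
√(4πDt) = √(4π × 0.112 × 838) = 34.34 m, so C_max = 8.25/(0.24 × 328 × 34.34) = 0.00305 kg/m³.

0.00305 kg/m³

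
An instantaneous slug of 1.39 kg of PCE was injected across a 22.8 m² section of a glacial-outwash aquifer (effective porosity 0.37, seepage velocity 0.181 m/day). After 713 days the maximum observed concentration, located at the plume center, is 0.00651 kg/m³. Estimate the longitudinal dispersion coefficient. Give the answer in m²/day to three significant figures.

At the plume center C_max = M/(n_e·A·√(4πDt)), so D = M²/(4πt·(n_e·A·C_max)²).
n_e·A·C_max = 0.37 × 22.8 × 0.00651 = 0.05492 kg/m.
D = 1.39²/(4π × 713 × 0.05492²) = 0.0715 m²/day.

0.0715 m²/day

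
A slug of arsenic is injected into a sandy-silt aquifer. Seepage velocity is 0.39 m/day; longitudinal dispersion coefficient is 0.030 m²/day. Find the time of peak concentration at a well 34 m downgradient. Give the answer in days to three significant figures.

87.0 days

For the 1D instantaneous-source solution, setting ∂C/∂t = 0 at fixed x gives v²t² + 2Dt − x² = 0, so t = (√(D² + v²x²) − D)/v².
√(D² + v²x²) = √(0.030² + 0.39² × 34²) = 13.26; v² = 0.1521.
t = (13.26 − 0.030)/0.1521 = 87.0 days (vs. the pure-advection estimate x/v = 87.2 d).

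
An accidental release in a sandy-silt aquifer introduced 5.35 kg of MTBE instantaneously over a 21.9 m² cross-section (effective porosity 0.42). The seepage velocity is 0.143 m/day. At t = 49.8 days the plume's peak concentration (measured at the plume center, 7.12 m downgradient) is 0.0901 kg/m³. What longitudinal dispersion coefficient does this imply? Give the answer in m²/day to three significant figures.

At the plume center C_max = M/(n_e·A·√(4πDt)), so D = M²/(4πt·(n_e·A·C_max)²).
n_e·A·C_max = 0.42 × 21.9 × 0.0901 = 0.8287 kg/m.
D = 5.35²/(4π × 49.8 × 0.8287²) = 0.0666 m²/day.

0.0666 m²/day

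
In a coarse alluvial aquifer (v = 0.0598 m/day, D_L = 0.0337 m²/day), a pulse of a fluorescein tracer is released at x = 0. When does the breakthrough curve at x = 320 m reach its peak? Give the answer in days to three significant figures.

For the 1D instantaneous-source solution, setting ∂C/∂t = 0 at fixed x gives v²t² + 2Dt − x² = 0, so t = (√(D² + v²x²) − D)/v².
√(D² + v²x²) = √(0.0337² + 0.0598² × 320²) = 19.14; v² = 0.00357604.
t = (19.14 − 0.0337)/0.00357604 = 5340 days (vs. the pure-advection estimate x/v = 5350 d).

5340 days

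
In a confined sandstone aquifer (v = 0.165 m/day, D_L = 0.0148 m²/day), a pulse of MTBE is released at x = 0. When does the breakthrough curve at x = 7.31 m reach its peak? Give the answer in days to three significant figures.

For the 1D instantaneous-source solution, setting ∂C/∂t = 0 at fixed x gives v²t² + 2Dt − x² = 0, so t = (√(D² + v²x²) − D)/v².
√(D² + v²x²) = √(0.0148² + 0.165² × 7.31²) = 1.206; v² = 0.027225.
t = (1.206 − 0.0148)/0.027225 = 43.8 days (vs. the pure-advection estimate x/v = 44.3 d).

43.8 days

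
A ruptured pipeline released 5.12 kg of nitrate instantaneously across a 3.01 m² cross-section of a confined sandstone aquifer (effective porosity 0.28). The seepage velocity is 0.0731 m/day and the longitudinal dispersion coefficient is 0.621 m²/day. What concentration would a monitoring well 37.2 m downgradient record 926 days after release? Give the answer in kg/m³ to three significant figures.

0.0477 kg/m³

For an instantaneous plane source, C(x,t) = M/(n_e·A·√(4πDt)) · exp(−(x−vt)²/(4Dt)), with n_e·A the pore (flow) area.
Plume center vt = 0.0731 × 926 = 67.6906 m, so the well at 37.2 m is 30.4906 m upgradient of the peak.
√(4πDt) = 85.01 m, giving peak height M/(n_e·A·√(4πDt)) = 5.12/(0.28 × 3.01 × 85.01) = 0.07146 kg/m³.
(x−vt)²/(4Dt) = (-30.4906)²/(4 × 0.621 × 926) = 0.4042; exp(−0.4042) = 0.6675.
C = 0.07146 × 0.6675 = 0.0477 kg/m³.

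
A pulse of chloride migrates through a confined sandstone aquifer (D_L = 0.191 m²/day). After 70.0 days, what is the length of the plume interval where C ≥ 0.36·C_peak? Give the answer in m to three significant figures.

The plume is Gaussian with σ = √(2Dt) = √(2 × 0.191 × 70.0) = 5.171 m.
C/C_peak = exp(−Δx²/(2σ²)) = 0.36 ⇒ Δx = σ·√(−2 ln 0.36) = 5.171 × 1.429 = 7.389 m.
Width = 2Δx = 14.8 m.

14.8 m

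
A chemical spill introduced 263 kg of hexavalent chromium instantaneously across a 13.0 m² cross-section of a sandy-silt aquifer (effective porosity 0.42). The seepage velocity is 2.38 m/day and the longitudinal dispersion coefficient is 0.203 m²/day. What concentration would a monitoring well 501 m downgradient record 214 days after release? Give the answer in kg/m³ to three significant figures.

1.38 kg/m³

For an instantaneous plane source, C(x,t) = M/(n_e·A·√(4πDt)) · exp(−(x−vt)²/(4Dt)), with n_e·A the pore (flow) area.
Plume center vt = 2.38 × 214 = 509.32 m, so the well at 501 m is 8.32 m upgradient of the peak.
√(4πDt) = 23.36 m, giving peak height M/(n_e·A·√(4πDt)) = 263/(0.42 × 13.0 × 23.36) = 2.062 kg/m³.
(x−vt)²/(4Dt) = (-8.32)²/(4 × 0.203 × 214) = 0.3984; exp(−0.3984) = 0.6714.
C = 2.062 × 0.6714 = 1.38 kg/m³.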